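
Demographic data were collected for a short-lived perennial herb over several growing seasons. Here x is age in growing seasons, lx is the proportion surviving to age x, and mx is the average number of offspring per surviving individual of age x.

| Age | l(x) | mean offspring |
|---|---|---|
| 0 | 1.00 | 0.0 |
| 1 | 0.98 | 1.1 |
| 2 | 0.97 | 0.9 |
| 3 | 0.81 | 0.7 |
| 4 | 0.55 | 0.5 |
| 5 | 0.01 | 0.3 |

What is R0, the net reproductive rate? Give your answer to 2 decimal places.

2.80

lx·mx by age: 0, 1.078, 0.873, 0.567, 0.275, 0.003
R0 = Σ lx·mx = 2.796 → 2.80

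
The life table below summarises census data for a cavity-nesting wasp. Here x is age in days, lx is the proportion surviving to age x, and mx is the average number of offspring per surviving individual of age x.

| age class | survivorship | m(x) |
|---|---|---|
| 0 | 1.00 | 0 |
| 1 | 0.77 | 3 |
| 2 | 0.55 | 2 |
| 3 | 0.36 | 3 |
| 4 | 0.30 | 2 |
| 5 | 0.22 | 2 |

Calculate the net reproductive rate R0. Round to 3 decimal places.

5.530

lx·mx by age: 0, 2.31, 1.1, 1.08, 0.6, 0.44
R0 = Σ lx·mx = 5.53 → 5.530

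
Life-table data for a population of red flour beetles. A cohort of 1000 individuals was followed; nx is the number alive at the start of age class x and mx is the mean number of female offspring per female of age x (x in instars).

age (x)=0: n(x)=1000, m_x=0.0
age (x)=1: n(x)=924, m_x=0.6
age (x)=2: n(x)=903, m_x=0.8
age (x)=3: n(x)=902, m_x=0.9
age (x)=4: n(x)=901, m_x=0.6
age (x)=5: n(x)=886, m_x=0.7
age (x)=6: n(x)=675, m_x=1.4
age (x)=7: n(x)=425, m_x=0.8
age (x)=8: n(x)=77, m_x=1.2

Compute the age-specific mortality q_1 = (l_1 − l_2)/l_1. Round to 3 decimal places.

lx = nx/n0 = nx/1000: 1, 0.924, 0.903, 0.902, 0.901, 0.886, 0.675, 0.425, 0.077
q_1 = (l_1 − l_2) / l_1 = (0.924 − 0.903) / 0.924
     = 0.021 / 0.924 = 0.022727… → 0.023

0.023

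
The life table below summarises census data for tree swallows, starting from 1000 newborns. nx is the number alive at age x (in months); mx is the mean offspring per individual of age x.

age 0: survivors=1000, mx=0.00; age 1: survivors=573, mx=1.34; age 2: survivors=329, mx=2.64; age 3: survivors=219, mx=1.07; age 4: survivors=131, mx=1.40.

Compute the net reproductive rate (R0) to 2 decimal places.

lx = nx/n0 = nx/1000: 1, 0.573, 0.329, 0.219, 0.131
lx·mx by age: 0, 0.76782, 0.86856, 0.23433, 0.1834
R0 = Σ lx·mx = 2.05411 → 2.05

2.05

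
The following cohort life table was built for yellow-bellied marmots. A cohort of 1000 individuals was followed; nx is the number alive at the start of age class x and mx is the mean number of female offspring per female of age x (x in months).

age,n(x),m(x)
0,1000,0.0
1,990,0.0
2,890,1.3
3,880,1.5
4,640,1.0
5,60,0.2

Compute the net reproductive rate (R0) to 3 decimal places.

lx = nx/n0 = nx/1000: 1, 0.99, 0.89, 0.88, 0.64, 0.06
lx·mx by age: 0, 0, 1.157, 1.32, 0.64, 0.012
R0 = Σ lx·mx = 3.129 → 3.129

3.129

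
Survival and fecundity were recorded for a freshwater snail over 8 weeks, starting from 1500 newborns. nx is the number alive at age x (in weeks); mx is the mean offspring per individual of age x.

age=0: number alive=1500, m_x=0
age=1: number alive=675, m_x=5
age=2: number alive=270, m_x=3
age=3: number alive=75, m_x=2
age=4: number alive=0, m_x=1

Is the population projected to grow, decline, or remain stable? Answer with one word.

growing

lx = nx/n0 = nx/1500: 1, 0.45, 0.18, 0.05, 0
R0 = Σ lx·mx = 0 + 2.25 + 0.54 + 0.1 + 0 = 2.89
R0 > 1, so the population is growing.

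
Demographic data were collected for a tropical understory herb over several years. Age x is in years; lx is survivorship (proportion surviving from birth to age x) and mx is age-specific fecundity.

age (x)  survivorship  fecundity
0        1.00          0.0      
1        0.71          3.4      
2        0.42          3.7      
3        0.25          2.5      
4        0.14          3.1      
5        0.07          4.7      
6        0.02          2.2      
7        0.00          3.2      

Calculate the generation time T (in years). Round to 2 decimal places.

2.04

lx·mx: 0, 2.414, 1.554, 0.625, 0.434, 0.329, 0.044, 0 → R0 = 5.4
x·lx·mx: 0, 2.414, 3.108, 1.875, 1.736, 1.645, 0.264, 0 → Σ = 11.042
T = 11.042 / 5.4 = 2.044815… → 2.04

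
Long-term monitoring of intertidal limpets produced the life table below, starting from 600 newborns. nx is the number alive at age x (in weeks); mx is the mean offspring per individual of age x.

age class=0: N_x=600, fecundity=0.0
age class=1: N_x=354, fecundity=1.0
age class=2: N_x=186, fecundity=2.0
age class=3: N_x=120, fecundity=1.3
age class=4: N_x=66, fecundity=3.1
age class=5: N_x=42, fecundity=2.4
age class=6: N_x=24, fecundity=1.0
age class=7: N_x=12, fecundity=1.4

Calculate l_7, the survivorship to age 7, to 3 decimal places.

0.020

l_7 = n_7/n_0 = 12/600 = 0.02 → 0.020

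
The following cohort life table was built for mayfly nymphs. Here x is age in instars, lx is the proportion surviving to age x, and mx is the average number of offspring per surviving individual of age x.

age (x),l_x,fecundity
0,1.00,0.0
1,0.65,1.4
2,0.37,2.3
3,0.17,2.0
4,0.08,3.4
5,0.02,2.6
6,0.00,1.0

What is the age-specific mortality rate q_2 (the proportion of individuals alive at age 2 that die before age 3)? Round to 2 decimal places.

q_2 = (l_2 − l_3) / l_2 = (0.37 − 0.17) / 0.37
     = 0.2 / 0.37 = 0.540541… → 0.54

0.54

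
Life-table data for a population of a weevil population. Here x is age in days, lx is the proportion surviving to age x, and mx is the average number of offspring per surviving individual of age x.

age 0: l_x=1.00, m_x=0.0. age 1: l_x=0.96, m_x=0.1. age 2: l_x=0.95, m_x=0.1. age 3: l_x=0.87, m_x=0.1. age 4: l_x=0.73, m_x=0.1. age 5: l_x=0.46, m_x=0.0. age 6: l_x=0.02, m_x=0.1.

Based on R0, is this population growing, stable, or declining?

R0 = Σ lx·mx = 0 + 0.096 + 0.095 + 0.087 + 0.073 + 0 + 0.002 = 0.353
R0 < 1, so the population is declining.

declining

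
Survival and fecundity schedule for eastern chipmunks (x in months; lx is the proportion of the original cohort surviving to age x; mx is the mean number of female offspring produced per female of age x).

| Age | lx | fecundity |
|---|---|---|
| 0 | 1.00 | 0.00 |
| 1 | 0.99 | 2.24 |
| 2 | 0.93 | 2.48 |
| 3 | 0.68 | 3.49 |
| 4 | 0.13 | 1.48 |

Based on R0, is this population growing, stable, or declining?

growing

R0 = Σ lx·mx = 0 + 2.2176 + 2.3064 + 2.3732 + 0.1924 = 7.0896
R0 > 1, so the population is growing.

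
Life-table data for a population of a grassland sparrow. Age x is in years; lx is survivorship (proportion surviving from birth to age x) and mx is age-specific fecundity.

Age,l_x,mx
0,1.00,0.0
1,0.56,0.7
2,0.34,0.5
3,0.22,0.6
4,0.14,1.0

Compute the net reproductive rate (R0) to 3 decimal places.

0.834

lx·mx by age: 0, 0.392, 0.17, 0.132, 0.14
R0 = Σ lx·mx = 0.834 → 0.834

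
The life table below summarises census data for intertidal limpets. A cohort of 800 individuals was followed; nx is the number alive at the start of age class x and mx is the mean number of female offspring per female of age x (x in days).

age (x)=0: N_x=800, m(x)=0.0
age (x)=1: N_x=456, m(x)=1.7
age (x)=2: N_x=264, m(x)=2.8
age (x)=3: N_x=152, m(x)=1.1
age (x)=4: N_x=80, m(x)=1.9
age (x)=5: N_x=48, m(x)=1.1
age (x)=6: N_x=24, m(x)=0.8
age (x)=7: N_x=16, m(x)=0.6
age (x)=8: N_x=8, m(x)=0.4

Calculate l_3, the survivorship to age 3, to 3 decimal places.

l_3 = n_3/n_0 = 152/800 = 0.19 → 0.190

0.190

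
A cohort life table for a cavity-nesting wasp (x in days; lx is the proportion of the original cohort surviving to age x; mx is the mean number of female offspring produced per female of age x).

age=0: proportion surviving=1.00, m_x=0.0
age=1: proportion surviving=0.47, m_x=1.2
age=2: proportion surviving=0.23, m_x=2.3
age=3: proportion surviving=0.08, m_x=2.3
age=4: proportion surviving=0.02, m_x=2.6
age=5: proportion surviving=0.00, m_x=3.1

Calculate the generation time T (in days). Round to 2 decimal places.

lx·mx: 0, 0.564, 0.529, 0.184, 0.052, 0 → R0 = 1.329
x·lx·mx: 0, 0.564, 1.058, 0.552, 0.208, 0 → Σ = 2.382
T = 2.382 / 1.329 = 1.792325… → 1.79

1.79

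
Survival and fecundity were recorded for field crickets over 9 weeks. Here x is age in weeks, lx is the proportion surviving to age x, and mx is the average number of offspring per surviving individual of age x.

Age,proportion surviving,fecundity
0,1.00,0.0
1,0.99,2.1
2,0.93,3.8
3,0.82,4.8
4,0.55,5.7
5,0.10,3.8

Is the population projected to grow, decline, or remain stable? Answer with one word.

growing

R0 = Σ lx·mx = 0 + 2.079 + 3.534 + 3.936 + 3.135 + 0.38 = 13.064
R0 > 1, so the population is growing.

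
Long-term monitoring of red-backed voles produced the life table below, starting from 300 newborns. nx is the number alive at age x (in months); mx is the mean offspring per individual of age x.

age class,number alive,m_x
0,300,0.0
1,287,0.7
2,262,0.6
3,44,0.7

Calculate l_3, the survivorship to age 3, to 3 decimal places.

l_3 = n_3/n_0 = 44/300 = 0.146667… → 0.147

0.147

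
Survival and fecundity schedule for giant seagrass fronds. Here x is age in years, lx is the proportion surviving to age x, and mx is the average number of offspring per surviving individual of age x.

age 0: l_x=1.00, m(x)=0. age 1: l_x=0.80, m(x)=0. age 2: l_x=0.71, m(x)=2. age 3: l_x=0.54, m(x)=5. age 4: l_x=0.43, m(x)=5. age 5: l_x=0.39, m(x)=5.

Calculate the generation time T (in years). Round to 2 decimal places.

lx·mx: 0, 0, 1.42, 2.7, 2.15, 1.95 → R0 = 8.22
x·lx·mx: 0, 0, 2.84, 8.1, 8.6, 9.75 → Σ = 29.29
T = 29.29 / 8.22 = 3.56326… → 3.56

3.56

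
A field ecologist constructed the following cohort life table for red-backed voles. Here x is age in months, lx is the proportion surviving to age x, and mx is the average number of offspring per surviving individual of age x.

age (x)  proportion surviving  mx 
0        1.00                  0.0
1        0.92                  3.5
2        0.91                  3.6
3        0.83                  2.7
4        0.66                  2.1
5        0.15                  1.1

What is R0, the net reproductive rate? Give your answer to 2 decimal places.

10.29

lx·mx by age: 0, 3.22, 3.276, 2.241, 1.386, 0.165
R0 = Σ lx·mx = 10.288 → 10.29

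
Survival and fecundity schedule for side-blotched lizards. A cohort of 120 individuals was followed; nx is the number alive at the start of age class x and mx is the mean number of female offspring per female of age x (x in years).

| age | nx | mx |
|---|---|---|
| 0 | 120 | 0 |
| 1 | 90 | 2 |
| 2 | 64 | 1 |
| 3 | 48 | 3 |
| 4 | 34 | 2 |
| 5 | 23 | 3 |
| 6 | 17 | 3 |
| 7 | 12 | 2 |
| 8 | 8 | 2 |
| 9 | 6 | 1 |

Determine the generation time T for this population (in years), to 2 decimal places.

lx = nx/n0 = nx/120: 1, 0.75, 0.53333…, 0.4, 0.28333…, 0.19167…, 0.14167…, 0.1, 0.06667…, 0.05
lx·mx: 0, 1.5, 0.533333…, 1.2, 0.566667…, 0.575…, 0.425…, 0.2, 0.133333…, 0.05 → R0 = 5.183333…
x·lx·mx: 0, 1.5, 1.066667…, 3.6, 2.266667…, 2.875…, 2.55…, 1.4, 1.066667…, 0.45 → Σ = 16.775…
T = 16.775… / 5.183333… = 3.236334… → 3.24

3.24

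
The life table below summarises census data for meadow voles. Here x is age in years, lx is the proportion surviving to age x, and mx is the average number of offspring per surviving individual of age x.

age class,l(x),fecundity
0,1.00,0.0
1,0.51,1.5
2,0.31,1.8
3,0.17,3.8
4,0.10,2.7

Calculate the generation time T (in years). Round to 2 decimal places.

lx·mx: 0, 0.765, 0.558, 0.646, 0.27 → R0 = 2.239
x·lx·mx: 0, 0.765, 1.116, 1.938, 1.08 → Σ = 4.899
T = 4.899 / 2.239 = 2.18803… → 2.19

2.19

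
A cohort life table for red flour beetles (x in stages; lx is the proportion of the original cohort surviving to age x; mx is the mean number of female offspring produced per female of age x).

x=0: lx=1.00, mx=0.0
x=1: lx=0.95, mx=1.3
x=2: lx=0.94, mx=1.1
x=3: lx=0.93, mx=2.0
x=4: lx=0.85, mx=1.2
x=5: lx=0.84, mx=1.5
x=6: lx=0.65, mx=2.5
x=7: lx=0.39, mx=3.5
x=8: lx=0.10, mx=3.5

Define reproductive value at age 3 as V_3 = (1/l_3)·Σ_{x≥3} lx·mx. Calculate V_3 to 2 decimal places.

lx·mx for x ≥ 3: 1.86, 1.02, 1.26, 1.625, 1.365, 0.35 → sum = 7.48
V_3 = 7.48 / l_3 = 7.48 / 0.93 = 8.043011… → 8.04

8.04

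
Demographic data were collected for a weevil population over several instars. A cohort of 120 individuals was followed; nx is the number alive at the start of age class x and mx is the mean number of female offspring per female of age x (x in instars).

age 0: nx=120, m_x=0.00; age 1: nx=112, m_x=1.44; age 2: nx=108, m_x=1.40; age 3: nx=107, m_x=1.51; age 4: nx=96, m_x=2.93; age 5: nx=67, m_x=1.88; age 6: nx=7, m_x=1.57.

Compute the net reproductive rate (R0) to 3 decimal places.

lx = nx/n0 = nx/120: 1, 0.93333…, 0.9, 0.89167…, 0.8, 0.55833…, 0.05833…
lx·mx by age: 0, 1.344…, 1.26, 1.346417…, 2.344, 1.049667…, 0.091583…
R0 = Σ lx·mx = 7.435667… → 7.436

7.436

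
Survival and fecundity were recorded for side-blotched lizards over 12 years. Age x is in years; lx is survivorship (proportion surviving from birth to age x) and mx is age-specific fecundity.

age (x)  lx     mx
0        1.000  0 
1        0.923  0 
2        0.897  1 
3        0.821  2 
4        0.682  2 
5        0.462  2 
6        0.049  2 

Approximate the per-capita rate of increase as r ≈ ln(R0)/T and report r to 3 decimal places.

R0 = Σ lx·mx = 0 + 0 + 0.897 + 1.642 + 1.364 + 0.924 + 0.098 = 4.925
Σ x·lx·mx = 17.384; T = 17.384/4.925 = 3.52975…
r ≈ ln(R0)/T = ln(4.925)/3.52975… = 0.45168… → 0.452

0.452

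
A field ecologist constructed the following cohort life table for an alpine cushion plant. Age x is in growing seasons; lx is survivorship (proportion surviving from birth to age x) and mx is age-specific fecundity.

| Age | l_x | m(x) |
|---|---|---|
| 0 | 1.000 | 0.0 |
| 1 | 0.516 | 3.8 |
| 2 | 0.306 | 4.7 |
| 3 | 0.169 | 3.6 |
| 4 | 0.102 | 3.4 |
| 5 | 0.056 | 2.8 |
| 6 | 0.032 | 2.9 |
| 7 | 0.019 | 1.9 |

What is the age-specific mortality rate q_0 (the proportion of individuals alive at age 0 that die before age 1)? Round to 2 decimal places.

q_0 = (l_0 − l_1) / l_0 = (1 − 0.516) / 1
     = 0.484 / 1 = 0.484 → 0.48

0.48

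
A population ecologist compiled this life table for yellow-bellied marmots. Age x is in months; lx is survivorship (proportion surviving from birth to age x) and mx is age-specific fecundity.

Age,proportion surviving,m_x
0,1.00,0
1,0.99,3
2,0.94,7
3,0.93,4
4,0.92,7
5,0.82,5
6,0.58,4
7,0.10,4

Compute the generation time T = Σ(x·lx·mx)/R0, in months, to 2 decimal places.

3.40

lx·mx: 0, 2.97, 6.58, 3.72, 6.44, 4.1, 2.32, 0.4 → R0 = 26.53
x·lx·mx: 0, 2.97, 13.16, 11.16, 25.76, 20.5, 13.92, 2.8 → Σ = 90.27
T = 90.27 / 26.53 = 3.402563… → 3.40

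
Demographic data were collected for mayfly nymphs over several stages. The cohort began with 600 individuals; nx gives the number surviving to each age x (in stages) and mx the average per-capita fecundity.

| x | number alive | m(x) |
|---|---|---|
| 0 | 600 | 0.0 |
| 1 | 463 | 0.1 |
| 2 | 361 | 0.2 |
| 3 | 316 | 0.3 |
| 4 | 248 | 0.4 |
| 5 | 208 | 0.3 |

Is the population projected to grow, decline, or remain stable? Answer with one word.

lx = nx/n0 = nx/600: 1, 0.77167…, 0.60167…, 0.52667…, 0.41333…, 0.34667…
R0 = Σ lx·mx = 0 + 0.077167… + 0.120333… + 0.158… + 0.165333… + 0.104… = 0.624833…
R0 < 1, so the population is declining.

declining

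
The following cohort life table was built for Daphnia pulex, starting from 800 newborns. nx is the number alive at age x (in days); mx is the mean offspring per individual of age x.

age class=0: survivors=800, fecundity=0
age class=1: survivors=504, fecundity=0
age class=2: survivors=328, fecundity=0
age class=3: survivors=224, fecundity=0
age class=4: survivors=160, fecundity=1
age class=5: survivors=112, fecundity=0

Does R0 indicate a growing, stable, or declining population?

declining

lx = nx/n0 = nx/800: 1, 0.63, 0.41, 0.28, 0.2, 0.14
R0 = Σ lx·mx = 0 + 0 + 0 + 0 + 0.2 + 0 = 0.2
R0 < 1, so the population is declining.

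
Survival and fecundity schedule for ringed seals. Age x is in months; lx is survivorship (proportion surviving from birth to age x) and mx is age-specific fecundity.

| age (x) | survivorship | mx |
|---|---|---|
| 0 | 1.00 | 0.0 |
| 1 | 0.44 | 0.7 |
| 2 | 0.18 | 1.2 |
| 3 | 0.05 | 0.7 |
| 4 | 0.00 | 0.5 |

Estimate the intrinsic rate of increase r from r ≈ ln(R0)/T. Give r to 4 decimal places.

R0 = Σ lx·mx = 0 + 0.308 + 0.216 + 0.035 + 0 = 0.559
Σ x·lx·mx = 0.845; T = 0.845/0.559 = 1.51163…
r ≈ ln(R0)/T = ln(0.559)/1.51163… = -0.384755… → -0.3848

-0.3848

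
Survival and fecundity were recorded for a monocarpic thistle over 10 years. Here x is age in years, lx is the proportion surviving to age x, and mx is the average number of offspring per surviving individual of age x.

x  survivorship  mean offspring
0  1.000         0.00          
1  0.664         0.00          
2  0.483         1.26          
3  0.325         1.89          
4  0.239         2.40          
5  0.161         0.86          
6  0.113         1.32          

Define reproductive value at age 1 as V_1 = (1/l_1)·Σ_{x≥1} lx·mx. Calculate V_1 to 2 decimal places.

3.14

lx·mx for x ≥ 1: 0, 0.60858, 0.61425, 0.5736, 0.13846, 0.14916 → sum = 2.08405
V_1 = 2.08405 / l_1 = 2.08405 / 0.664 = 3.13863… → 3.14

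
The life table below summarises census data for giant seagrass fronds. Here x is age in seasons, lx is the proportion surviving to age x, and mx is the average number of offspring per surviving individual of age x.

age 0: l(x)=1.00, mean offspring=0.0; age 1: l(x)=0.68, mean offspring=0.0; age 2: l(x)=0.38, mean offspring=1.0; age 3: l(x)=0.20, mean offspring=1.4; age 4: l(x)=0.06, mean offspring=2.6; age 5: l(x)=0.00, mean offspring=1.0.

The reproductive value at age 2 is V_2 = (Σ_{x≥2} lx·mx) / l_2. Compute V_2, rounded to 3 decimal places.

2.147

lx·mx for x ≥ 2: 0.38, 0.28, 0.156, 0 → sum = 0.816
V_2 = 0.816 / l_2 = 0.816 / 0.38 = 2.147368… → 2.147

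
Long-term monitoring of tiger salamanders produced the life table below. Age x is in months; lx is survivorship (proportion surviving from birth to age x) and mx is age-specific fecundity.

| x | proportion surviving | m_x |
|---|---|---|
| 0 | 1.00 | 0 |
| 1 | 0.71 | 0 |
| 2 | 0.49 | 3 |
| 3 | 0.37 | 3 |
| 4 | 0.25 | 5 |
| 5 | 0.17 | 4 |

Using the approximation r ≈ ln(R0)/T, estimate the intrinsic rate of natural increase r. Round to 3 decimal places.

R0 = Σ lx·mx = 0 + 0 + 1.47 + 1.11 + 1.25 + 0.68 = 4.51
Σ x·lx·mx = 14.67; T = 14.67/4.51 = 3.25277…
r ≈ ln(R0)/T = ln(4.51)/3.25277… = 0.46308… → 0.463

0.463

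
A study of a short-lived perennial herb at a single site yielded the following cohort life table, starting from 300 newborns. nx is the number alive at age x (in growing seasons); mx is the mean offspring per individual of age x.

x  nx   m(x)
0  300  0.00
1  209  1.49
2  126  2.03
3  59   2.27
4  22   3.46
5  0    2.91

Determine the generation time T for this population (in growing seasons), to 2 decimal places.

1.97

lx = nx/n0 = nx/300: 1, 0.69667…, 0.42, 0.19667…, 0.07333…, 0
lx·mx: 0, 1.038033…, 0.8526, 0.446433…, 0.253733…, 0 → R0 = 2.5908…
x·lx·mx: 0, 1.038033…, 1.7052, 1.3393…, 1.014933…, 0 → Σ = 5.097467…
T = 5.097467… / 2.5908… = 1.967526… → 1.97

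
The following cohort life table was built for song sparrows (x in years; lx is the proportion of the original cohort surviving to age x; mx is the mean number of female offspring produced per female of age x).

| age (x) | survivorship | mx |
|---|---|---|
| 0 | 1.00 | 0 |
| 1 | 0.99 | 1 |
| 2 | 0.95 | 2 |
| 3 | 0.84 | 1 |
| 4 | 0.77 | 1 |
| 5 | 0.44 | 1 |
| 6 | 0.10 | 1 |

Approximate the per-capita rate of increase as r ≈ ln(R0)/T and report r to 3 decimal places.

0.618

R0 = Σ lx·mx = 0 + 0.99 + 1.9 + 0.84 + 0.77 + 0.44 + 0.1 = 5.04
Σ x·lx·mx = 13.19; T = 13.19/5.04 = 2.61706…
r ≈ ln(R0)/T = ln(5.04)/2.61706… = 0.61802… → 0.618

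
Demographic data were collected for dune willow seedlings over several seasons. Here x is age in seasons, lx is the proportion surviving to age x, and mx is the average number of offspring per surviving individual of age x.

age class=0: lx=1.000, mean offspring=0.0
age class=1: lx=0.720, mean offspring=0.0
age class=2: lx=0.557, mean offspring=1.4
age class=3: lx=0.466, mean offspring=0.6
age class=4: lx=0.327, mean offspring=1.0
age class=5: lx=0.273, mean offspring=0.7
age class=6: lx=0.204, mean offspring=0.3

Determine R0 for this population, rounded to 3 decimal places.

1.639

lx·mx by age: 0, 0, 0.7798, 0.2796, 0.327, 0.1911, 0.0612
R0 = Σ lx·mx = 1.6387 → 1.639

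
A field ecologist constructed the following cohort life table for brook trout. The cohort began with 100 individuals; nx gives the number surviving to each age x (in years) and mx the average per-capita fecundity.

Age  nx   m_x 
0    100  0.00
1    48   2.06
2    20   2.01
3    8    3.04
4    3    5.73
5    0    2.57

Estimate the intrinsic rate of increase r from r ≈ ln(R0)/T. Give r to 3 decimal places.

0.333

lx = nx/n0 = nx/100: 1, 0.48, 0.2, 0.08, 0.03, 0
R0 = Σ lx·mx = 0 + 0.9888 + 0.402 + 0.2432 + 0.1719 + 0 = 1.8059
Σ x·lx·mx = 3.21; T = 3.21/1.8059 = 1.77751…
r ≈ ln(R0)/T = ln(1.8059)/1.77751… = 0.33252… → 0.333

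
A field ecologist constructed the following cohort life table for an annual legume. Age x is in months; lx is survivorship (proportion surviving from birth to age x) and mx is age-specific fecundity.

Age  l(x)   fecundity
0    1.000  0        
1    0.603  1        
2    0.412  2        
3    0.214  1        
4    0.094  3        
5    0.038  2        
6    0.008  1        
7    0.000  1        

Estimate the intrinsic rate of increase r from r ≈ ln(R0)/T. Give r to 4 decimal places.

R0 = Σ lx·mx = 0 + 0.603 + 0.824 + 0.214 + 0.282 + 0.076 + 0.008 + 0 = 2.007
Σ x·lx·mx = 4.449; T = 4.449/2.007 = 2.21674…
r ≈ ln(R0)/T = ln(2.007)/2.21674… = 0.314264… → 0.3143

0.3143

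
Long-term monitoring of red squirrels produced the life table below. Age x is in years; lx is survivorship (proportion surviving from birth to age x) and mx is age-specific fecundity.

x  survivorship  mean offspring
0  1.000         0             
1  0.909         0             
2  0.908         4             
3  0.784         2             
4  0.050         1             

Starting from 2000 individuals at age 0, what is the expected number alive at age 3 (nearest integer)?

Expected survivors = N0 · l_3 = 2000 × 0.784 = 1568 → 1568

1568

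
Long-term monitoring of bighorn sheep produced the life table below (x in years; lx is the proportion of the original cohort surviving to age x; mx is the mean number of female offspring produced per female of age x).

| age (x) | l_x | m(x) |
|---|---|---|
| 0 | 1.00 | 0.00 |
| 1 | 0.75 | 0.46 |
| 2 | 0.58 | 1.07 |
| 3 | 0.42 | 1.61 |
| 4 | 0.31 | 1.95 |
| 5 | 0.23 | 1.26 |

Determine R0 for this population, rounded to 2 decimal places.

lx·mx by age: 0, 0.345, 0.6206, 0.6762, 0.6045, 0.2898
R0 = Σ lx·mx = 2.5361 → 2.54

2.54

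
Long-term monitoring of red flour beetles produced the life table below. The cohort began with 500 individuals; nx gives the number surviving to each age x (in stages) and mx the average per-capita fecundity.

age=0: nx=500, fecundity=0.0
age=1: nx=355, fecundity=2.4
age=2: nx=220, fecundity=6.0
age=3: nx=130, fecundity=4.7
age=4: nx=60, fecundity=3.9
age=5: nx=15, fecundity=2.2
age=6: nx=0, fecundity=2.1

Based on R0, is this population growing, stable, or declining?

growing

lx = nx/n0 = nx/500: 1, 0.71, 0.44, 0.26, 0.12, 0.03, 0
R0 = Σ lx·mx = 0 + 1.704 + 2.64 + 1.222 + 0.468 + 0.066 + 0 = 6.1
R0 > 1, so the population is growing.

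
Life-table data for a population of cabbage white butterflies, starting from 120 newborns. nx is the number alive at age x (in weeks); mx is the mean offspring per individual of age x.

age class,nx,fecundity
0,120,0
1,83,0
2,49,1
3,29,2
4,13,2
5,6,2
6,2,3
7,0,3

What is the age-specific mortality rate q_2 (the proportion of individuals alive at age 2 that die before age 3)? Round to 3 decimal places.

0.408

lx = nx/n0 = nx/120: 1, 0.69167…, 0.40833…, 0.24167…, 0.10833…, 0.05, 0.01667…, 0
q_2 = (l_2 − l_3) / l_2 = (0.408333… − 0.241667…) / 0.408333…
     = 0.166667… / 0.408333… = 0.408163… → 0.408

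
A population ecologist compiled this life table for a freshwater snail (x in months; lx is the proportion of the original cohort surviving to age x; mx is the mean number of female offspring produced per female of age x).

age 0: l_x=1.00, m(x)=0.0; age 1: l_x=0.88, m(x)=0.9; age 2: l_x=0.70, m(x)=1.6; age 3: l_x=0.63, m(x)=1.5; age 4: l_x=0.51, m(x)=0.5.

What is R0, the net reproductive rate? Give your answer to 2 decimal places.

lx·mx by age: 0, 0.792, 1.12, 0.945, 0.255
R0 = Σ lx·mx = 3.112 → 3.11

3.11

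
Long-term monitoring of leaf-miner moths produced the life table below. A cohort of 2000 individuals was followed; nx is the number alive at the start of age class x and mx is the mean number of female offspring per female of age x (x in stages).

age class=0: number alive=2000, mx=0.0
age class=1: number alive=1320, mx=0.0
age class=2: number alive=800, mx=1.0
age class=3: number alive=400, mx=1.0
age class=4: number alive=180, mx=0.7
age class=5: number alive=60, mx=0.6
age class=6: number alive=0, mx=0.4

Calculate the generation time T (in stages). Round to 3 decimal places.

2.558

lx = nx/n0 = nx/2000: 1, 0.66, 0.4, 0.2, 0.09, 0.03, 0
lx·mx: 0, 0, 0.4, 0.2, 0.063, 0.018, 0 → R0 = 0.681
x·lx·mx: 0, 0, 0.8, 0.6, 0.252, 0.09, 0 → Σ = 1.742
T = 1.742 / 0.681 = 2.558003… → 2.558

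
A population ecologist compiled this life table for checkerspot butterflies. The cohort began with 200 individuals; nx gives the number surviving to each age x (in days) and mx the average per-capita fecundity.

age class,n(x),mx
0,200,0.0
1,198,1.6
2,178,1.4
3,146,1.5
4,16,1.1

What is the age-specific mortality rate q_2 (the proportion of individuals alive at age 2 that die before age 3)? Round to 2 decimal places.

0.18

lx = nx/n0 = nx/200: 1, 0.99, 0.89, 0.73, 0.08
q_2 = (l_2 − l_3) / l_2 = (0.89 − 0.73) / 0.89
     = 0.16 / 0.89 = 0.179775… → 0.18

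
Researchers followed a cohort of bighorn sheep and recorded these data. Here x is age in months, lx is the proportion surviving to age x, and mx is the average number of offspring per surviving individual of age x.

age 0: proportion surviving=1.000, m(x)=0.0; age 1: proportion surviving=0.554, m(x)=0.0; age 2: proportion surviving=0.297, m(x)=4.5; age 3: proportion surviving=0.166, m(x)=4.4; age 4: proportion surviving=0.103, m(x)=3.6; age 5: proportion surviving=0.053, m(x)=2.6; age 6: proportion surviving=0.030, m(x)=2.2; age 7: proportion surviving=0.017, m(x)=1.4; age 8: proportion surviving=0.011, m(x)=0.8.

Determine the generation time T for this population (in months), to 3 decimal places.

2.868

lx·mx: 0, 0, 1.3365, 0.7304, 0.3708, 0.1378, 0.066, 0.0238, 0.0088 → R0 = 2.6741
x·lx·mx: 0, 0, 2.673, 2.1912, 1.4832, 0.689, 0.396, 0.1666, 0.0704 → Σ = 7.6694
T = 7.6694 / 2.6741 = 2.86803… → 2.868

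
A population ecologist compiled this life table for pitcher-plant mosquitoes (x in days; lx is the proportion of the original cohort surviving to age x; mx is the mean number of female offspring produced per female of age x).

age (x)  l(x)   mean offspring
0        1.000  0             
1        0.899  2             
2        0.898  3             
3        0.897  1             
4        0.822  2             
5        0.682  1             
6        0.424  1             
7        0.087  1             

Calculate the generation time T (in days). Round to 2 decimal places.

2.80

lx·mx: 0, 1.798, 2.694, 0.897, 1.644, 0.682, 0.424, 0.087 → R0 = 8.226
x·lx·mx: 0, 1.798, 5.388, 2.691, 6.576, 3.41, 2.544, 0.609 → Σ = 23.016
T = 23.016 / 8.226 = 2.797958… → 2.80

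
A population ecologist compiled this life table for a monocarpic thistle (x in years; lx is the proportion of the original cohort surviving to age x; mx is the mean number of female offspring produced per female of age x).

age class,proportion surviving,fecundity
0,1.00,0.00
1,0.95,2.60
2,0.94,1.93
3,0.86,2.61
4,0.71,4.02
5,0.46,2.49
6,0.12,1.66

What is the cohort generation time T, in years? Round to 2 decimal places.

2.91

lx·mx: 0, 2.47, 1.8142, 2.2446, 2.8542, 1.1454, 0.1992 → R0 = 10.7276
x·lx·mx: 0, 2.47, 3.6284, 6.7338, 11.4168, 5.727, 1.1952 → Σ = 31.1712
T = 31.1712 / 10.7276 = 2.905701… → 2.91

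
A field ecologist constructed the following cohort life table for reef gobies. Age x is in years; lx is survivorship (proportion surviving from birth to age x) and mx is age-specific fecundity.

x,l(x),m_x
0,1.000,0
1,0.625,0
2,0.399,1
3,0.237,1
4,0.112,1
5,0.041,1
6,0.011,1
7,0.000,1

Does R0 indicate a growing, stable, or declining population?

R0 = Σ lx·mx = 0 + 0 + 0.399 + 0.237 + 0.112 + 0.041 + 0.011 + 0 = 0.8
R0 < 1, so the population is declining.

declining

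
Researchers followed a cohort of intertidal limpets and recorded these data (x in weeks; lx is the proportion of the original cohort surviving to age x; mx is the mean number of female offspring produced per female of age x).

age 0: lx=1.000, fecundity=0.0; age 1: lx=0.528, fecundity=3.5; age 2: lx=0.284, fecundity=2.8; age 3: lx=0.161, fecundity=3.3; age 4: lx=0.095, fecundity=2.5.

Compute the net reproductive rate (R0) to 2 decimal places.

3.41

lx·mx by age: 0, 1.848, 0.7952, 0.5313, 0.2375
R0 = Σ lx·mx = 3.412 → 3.41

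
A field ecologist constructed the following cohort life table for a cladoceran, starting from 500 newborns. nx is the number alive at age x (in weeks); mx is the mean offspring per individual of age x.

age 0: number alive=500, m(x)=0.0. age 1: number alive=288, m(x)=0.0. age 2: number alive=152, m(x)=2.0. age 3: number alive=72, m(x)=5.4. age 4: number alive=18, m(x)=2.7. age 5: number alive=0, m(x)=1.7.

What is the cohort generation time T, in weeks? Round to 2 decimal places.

lx = nx/n0 = nx/500: 1, 0.576, 0.304, 0.144, 0.036, 0
lx·mx: 0, 0, 0.608, 0.7776, 0.0972, 0 → R0 = 1.4828
x·lx·mx: 0, 0, 1.216, 2.3328, 0.3888, 0 → Σ = 3.9376
T = 3.9376 / 1.4828 = 2.655517… → 2.66

2.66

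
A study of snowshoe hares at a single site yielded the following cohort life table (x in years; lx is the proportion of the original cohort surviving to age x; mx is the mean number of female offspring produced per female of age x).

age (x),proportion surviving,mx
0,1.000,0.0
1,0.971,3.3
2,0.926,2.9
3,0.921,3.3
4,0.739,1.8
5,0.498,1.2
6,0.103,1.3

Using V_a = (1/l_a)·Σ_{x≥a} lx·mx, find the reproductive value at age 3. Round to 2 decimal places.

lx·mx for x ≥ 3: 3.0393, 1.3302, 0.5976, 0.1339 → sum = 5.101
V_3 = 5.101 / l_3 = 5.101 / 0.921 = 5.538545… → 5.54

5.54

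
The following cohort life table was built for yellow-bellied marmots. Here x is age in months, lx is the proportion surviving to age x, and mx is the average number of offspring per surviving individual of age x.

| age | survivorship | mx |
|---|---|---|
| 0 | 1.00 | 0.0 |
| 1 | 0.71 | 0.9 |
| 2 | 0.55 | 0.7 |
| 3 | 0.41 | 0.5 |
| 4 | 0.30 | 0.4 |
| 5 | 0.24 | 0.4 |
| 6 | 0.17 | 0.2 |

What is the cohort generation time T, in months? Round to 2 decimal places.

2.16

lx·mx: 0, 0.639, 0.385, 0.205, 0.12, 0.096, 0.034 → R0 = 1.479
x·lx·mx: 0, 0.639, 0.77, 0.615, 0.48, 0.48, 0.204 → Σ = 3.188
T = 3.188 / 1.479 = 2.15551… → 2.16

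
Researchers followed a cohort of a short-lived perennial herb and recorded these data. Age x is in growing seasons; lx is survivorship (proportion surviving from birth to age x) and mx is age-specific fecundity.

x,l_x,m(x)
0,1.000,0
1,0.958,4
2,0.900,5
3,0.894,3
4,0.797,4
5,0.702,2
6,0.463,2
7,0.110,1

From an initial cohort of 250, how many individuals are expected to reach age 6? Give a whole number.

Expected survivors = N0 · l_6 = 250 × 0.463 = 115.75 → 116

116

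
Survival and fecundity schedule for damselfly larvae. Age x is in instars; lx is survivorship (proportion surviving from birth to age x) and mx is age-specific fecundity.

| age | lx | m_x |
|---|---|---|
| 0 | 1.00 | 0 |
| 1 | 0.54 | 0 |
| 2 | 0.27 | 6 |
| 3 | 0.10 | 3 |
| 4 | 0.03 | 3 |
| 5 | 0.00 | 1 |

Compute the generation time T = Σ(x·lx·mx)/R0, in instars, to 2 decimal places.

2.24

lx·mx: 0, 0, 1.62, 0.3, 0.09, 0 → R0 = 2.01
x·lx·mx: 0, 0, 3.24, 0.9, 0.36, 0 → Σ = 4.5
T = 4.5 / 2.01 = 2.238806… → 2.24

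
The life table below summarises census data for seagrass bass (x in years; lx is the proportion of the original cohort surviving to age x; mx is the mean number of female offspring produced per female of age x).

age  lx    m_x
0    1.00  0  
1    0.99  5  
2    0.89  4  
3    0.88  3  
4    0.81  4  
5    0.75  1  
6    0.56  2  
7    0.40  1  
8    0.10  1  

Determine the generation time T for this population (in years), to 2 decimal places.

2.81

lx·mx: 0, 4.95, 3.56, 2.64, 3.24, 0.75, 1.12, 0.4, 0.1 → R0 = 16.76
x·lx·mx: 0, 4.95, 7.12, 7.92, 12.96, 3.75, 6.72, 2.8, 0.8 → Σ = 47.02
T = 47.02 / 16.76 = 2.805489… → 2.81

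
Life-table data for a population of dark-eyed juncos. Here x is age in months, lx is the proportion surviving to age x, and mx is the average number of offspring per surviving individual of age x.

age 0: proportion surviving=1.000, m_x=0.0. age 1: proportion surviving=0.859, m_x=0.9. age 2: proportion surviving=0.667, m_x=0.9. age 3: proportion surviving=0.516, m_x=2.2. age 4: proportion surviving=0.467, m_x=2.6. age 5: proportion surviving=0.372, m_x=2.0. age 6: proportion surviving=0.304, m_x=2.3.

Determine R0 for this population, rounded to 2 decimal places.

lx·mx by age: 0, 0.7731, 0.6003, 1.1352, 1.2142, 0.744, 0.6992
R0 = Σ lx·mx = 5.166 → 5.17

5.17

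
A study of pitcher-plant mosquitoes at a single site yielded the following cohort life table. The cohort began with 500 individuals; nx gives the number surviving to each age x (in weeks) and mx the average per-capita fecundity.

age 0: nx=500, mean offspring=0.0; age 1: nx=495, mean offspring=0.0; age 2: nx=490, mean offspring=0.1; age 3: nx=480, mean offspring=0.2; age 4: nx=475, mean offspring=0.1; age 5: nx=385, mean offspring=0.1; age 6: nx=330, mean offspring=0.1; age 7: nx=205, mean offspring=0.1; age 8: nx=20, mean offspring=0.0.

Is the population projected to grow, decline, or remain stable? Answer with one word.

declining

lx = nx/n0 = nx/500: 1, 0.99, 0.98, 0.96, 0.95, 0.77, 0.66, 0.41, 0.04
R0 = Σ lx·mx = 0 + 0 + 0.098 + 0.192 + 0.095 + 0.077 + 0.066 + 0.041 + 0 = 0.569
R0 < 1, so the population is declining.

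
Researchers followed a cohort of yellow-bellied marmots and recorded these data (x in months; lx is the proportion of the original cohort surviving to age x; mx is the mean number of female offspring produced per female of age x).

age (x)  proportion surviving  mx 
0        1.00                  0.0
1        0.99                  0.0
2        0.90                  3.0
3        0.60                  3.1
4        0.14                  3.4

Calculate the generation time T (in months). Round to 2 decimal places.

lx·mx: 0, 0, 2.7, 1.86, 0.476 → R0 = 5.036
x·lx·mx: 0, 0, 5.4, 5.58, 1.904 → Σ = 12.884
T = 12.884 / 5.036 = 2.55838… → 2.56

2.56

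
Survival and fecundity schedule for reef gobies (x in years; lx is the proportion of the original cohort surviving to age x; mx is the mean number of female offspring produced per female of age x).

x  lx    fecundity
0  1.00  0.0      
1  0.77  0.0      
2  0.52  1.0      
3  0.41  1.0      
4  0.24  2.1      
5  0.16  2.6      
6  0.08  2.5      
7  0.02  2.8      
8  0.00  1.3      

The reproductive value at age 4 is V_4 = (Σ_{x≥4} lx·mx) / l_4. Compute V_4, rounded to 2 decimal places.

4.90

lx·mx for x ≥ 4: 0.504, 0.416, 0.2, 0.056, 0 → sum = 1.176
V_4 = 1.176 / l_4 = 1.176 / 0.24 = 4.9 → 4.90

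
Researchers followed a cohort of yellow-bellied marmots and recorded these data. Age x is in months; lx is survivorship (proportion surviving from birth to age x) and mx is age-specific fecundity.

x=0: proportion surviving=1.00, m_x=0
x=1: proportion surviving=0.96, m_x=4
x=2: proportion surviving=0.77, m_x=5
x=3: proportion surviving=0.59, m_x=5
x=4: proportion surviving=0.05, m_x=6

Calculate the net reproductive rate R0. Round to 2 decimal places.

10.94

lx·mx by age: 0, 3.84, 3.85, 2.95, 0.3
R0 = Σ lx·mx = 10.94 → 10.94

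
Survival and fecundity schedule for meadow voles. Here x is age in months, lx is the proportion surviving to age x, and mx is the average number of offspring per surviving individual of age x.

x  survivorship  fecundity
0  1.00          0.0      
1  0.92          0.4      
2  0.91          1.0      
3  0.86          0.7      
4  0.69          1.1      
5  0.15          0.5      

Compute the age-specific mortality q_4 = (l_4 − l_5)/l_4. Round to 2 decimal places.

q_4 = (l_4 − l_5) / l_4 = (0.69 − 0.15) / 0.69
     = 0.54 / 0.69 = 0.782609… → 0.78

0.78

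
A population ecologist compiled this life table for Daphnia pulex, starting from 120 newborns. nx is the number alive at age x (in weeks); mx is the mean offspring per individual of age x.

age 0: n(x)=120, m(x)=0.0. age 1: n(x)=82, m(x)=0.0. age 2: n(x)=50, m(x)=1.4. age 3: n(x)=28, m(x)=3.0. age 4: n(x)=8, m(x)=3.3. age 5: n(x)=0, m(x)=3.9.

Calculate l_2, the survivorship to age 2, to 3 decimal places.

0.417

l_2 = n_2/n_0 = 50/120 = 0.416667… → 0.417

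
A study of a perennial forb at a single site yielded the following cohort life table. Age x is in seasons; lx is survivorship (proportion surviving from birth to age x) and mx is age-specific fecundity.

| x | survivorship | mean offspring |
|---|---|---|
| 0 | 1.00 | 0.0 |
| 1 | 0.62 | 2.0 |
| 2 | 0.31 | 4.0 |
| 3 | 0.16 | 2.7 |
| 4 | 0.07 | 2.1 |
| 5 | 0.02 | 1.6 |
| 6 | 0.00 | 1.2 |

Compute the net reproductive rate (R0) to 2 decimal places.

lx·mx by age: 0, 1.24, 1.24, 0.432, 0.147, 0.032, 0
R0 = Σ lx·mx = 3.091 → 3.09

3.09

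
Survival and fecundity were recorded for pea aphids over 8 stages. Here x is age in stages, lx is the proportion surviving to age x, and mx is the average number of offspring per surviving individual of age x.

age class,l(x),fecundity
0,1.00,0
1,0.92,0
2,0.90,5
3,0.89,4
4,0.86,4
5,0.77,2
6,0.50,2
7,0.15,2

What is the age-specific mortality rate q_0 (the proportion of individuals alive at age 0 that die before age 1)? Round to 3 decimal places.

q_0 = (l_0 − l_1) / l_0 = (1 − 0.92) / 1
     = 0.08 / 1 = 0.08 → 0.080

0.080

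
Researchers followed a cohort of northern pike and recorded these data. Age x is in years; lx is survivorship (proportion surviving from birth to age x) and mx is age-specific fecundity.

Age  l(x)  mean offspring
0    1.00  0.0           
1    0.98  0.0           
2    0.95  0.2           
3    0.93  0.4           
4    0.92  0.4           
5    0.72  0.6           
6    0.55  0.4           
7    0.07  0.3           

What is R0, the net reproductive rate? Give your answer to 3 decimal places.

lx·mx by age: 0, 0, 0.19, 0.372, 0.368, 0.432, 0.22, 0.021
R0 = Σ lx·mx = 1.603 → 1.603

1.603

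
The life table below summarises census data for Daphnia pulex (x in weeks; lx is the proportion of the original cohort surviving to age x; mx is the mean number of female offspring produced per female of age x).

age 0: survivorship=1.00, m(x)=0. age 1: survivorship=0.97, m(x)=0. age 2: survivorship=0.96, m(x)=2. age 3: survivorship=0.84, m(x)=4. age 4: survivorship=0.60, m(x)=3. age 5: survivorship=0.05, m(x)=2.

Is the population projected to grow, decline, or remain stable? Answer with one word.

R0 = Σ lx·mx = 0 + 0 + 1.92 + 3.36 + 1.8 + 0.1 = 7.18
R0 > 1, so the population is growing.

growing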